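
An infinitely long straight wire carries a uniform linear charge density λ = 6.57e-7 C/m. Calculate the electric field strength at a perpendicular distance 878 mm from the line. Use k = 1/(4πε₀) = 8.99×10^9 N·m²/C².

Coaxial Gaussian cylinder, radius r = 878 mm, length L.
Q_enc = λL, so λ_enc = 6.57×10^-7 C/m.
Gauss's law: E·2πrL = λ_enc L/ε₀.
E = 2k|λ_enc|/r = 2(8.99×10^9)(6.57e-7)/(0.878) = 1.35e4 N/C.

1.35e4 N/C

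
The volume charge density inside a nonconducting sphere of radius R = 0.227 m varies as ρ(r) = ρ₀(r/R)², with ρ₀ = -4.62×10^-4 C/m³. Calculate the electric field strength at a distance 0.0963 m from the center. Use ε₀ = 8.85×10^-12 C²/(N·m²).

E ≈ 1.81×10^5 V/m

Use a concentric Gaussian sphere at r = 0.0963 m (r < R).
Q_enc = ∫₀^r ρ(r')·4πr'² dr' = (4πρ₀/R²) ∫₀^r r'^4 dr' = 4πρ₀ r^5/(5·R²) = -1.866×10^-7 C.
By Gauss's law, ∮E·dA = E·4πr² = Q_enc/ε₀.
E = |Q_enc|/(4πε₀r²) = (1.866×10^-7)/(4π·8.85×10^-12·(0.0963)²) = 1.81e5 N/C.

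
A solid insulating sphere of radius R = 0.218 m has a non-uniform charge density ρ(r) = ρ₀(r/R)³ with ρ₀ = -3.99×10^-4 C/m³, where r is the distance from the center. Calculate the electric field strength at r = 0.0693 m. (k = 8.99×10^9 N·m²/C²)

1.67×10^4 V/m

Take a concentric spherical Gaussian surface of radius r = 0.0693 m (r < R).
Integrate the density: Q_enc = 4π ∫₀^r ρ₀(r'/R)^3 r'² dr' = 4πρ₀ r^6/(6·R³) = -8.934e-9 C.
By Gauss's law, ∮E·dA = E·4πr² = Q_enc/ε₀.
E = k|Q_enc|/r² = (8.99×10^9)(8.934×10^-9)/(0.0693)² = 1.67×10^4 N/C.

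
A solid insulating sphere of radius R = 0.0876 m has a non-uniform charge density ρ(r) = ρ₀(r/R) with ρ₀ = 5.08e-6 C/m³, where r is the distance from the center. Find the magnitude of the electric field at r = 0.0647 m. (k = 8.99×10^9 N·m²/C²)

Symmetry ⇒ E = E(r) r̂. Gaussian sphere of radius r = 0.0647 m (r < R).
Q_enc = ∫₀^r ρ(r')·4πr'² dr' = (4πρ₀/R) ∫₀^r r'^3 dr' = 4πρ₀ r^4/(4·R) = 3.192×10^-9 C.
Applying ∮E·dA = Q_enc/ε₀ with Φ = E(4πr²):
E = k|Q_enc|/r² = (8.99×10^9)(3.192e-9)/(0.0647)² = 6.86×10^3 N/C.

E = 6.86×10^3 N/C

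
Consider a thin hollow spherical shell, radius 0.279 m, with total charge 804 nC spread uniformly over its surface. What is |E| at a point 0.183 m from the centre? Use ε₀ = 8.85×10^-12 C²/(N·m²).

E = 0 (no enclosed charge)

Take a concentric spherical Gaussian surface of radius r = 0.183 m (inside the shell, r < 0.279 m).
No charge lies within this surface, so Q_enc = 0 and Gauss's law gives E·4πr² = 0 ⇒ E = 0.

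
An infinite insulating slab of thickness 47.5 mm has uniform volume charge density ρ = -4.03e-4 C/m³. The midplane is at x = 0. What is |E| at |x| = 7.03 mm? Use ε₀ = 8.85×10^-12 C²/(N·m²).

By symmetry E is perpendicular to the slab. A Gaussian pillbox from −7.03 mm to +7.03 mm (face area A) lies entirely within the slab.
Q_enc = ρ·(2x)·A and flux = 2EA, so 2EA = 2ρxA/ε₀ ⇒ E = |ρ|x/ε₀.
E = (4.03×10^-4)(0.00703)/(8.85×10^-12) = 3.20×10^5 N/C.

|E| = 3.20×10^5 V/m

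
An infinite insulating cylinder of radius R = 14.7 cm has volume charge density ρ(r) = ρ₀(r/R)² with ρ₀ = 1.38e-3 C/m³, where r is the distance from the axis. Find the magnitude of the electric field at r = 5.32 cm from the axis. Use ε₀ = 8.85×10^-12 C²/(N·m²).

By cylindrical symmetry E is radial; use a coaxial Gaussian cylinder of radius 5.32 cm and length L (r < R).
Integrating ρ over the cross-section to radius r: λ_enc = (2πρ₀/R²) ∫₀^r r'^3 dr' = 2πρ₀ r^4/(4·R²) = 8.035e-7 C/m.
Since E is radial and uniform over the curved surface, Φ = E·2πrL = Q_enc/ε₀ = λ_enc L/ε₀.
E = |λ_enc|/(2πε₀r) = (8.035e-7)/(2π·8.85×10^-12·0.0532) = 2.72×10^5 N/C.

2.72e5 N/C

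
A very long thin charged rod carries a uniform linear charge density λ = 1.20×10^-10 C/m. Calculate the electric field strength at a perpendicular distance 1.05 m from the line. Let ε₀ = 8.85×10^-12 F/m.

E = 2.06 V/m

Coaxial Gaussian cylinder, radius r = 1.05 m, length L.
Q_enc = λL, so λ_enc = 1.20e-10 C/m.
By Gauss's law (flux through the curved wall only), E·2πrL = λ_enc L/ε₀.
E = |λ_enc|/(2πε₀r) = (1.20×10^-10)/(2π·8.85×10^-12·1.05) = 2.06 N/C.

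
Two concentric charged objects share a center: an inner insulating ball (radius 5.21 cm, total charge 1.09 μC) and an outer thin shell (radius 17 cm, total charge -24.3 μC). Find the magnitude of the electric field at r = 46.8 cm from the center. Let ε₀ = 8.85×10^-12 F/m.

9.53×10^5 V/m

Symmetry ⇒ E = E(r) r̂. Gaussian sphere of radius r = 46.8 cm (r > 17 cm, enclosing both).
Q_enc = (1.09 μC) + (-24.3 μC) = -2.321×10^-5 C.
Gauss's law: E·4πr² = Q_enc/ε₀.
E = |Q_enc|/(4πε₀r²) = (2.321×10^-5)/(4π·8.85×10^-12·(0.468)²) = 9.53×10^5 N/C.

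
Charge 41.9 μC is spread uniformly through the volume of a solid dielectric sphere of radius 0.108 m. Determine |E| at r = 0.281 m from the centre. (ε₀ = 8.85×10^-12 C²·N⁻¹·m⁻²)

Use a concentric Gaussian sphere at r = 0.281 m (r > R, so the entire charge is enclosed).
Q_enc = 41.9 μC = 4.19×10^-5 C.
By Gauss's law, ∮E·dA = E·4πr² = Q_enc/ε₀.
E = |Q_enc|/(4πε₀r²) = (4.19e-5)/(4π·8.85×10^-12·(0.281)²) = 4.77×10^6 N/C.

|E| ≈ 4.77×10^6 N/C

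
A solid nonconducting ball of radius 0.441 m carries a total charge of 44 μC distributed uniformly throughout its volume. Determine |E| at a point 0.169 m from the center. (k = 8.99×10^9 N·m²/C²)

Use a concentric Gaussian sphere at r = 0.169 m (r < R).
Only the charge within r is enclosed: Q_enc = Q·(r/R)³ = (44 μC)·(0.169 m/0.441 m)³ = 2.476e-6 C.
By Gauss's law, ∮E·dA = E·4πr² = Q_enc/ε₀.
E = k|Q_enc|/r² = (8.99×10^9)(2.476×10^-6)/(0.169)² = 7.79e5 N/C.

E = 7.79×10^5 V/m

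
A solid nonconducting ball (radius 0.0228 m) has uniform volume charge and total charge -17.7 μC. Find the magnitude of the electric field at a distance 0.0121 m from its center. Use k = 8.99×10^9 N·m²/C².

Use a concentric Gaussian sphere at r = 0.0121 m (r < R).
For a uniform sphere the enclosed fraction is (r/R)³, so Q_enc = (-17.7 μC)(0.0121/0.0228)³ = -2.646×10^-6 C.
Since E is radial and uniform over the Gaussian sphere, Φ = E·4πr² = Q_enc/ε₀.
E = k|Q_enc|/r² = (8.99×10^9)(2.646×10^-6)/(0.0121)² = 1.62e8 N/C.

|E| ≈ 1.62×10^8 N/C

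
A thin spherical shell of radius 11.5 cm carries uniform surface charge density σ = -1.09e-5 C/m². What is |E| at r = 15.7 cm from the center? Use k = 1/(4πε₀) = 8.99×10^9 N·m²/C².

E ≈ 6.61×10^5 N/C

Symmetry ⇒ E = E(r) r̂. Gaussian sphere of radius r = 15.7 cm (r > 11.5 cm).
The entire shell is enclosed: Q_enc = σ·4πR² = (-1.09×10^-5)·4π·(0.115)² = -1.811e-6 C.
By Gauss's law, ∮E·dA = E·4πr² = Q_enc/ε₀.
E = k|Q_enc|/r² = (8.99×10^9)(1.811×10^-6)/(0.157)² = 6.61×10^5 N/C.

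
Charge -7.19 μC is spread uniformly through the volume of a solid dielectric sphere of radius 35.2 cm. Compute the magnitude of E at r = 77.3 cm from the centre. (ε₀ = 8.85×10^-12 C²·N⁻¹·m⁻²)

1.08e5 N/C

Take a concentric spherical Gaussian surface of radius r = 77.3 cm (r > R, so the entire charge is enclosed).
Q_enc = -7.19 μC = -7.19×10^-6 C.
Applying ∮E·dA = Q_enc/ε₀ with Φ = E(4πr²):
E = |Q_enc|/(4πε₀r²) = (7.19×10^-6)/(4π·8.85×10^-12·(0.773)²) = 1.08×10^5 N/C.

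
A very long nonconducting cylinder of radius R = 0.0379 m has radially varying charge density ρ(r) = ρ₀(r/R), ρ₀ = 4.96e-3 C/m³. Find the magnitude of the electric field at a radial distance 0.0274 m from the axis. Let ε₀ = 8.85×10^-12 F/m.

By cylindrical symmetry E is radial; use a coaxial Gaussian cylinder of radius 0.0274 m and length L (r < R).
Integrating ρ over the cross-section to radius r: λ_enc = (2πρ₀/R) ∫₀^r r'^2 dr' = 2πρ₀ r^3/(3·R) = 5.638×10^-6 C/m.
Since E is radial and uniform over the curved surface, Φ = E·2πrL = Q_enc/ε₀ = λ_enc L/ε₀.
E = |λ_enc|/(2πε₀r) = (5.638e-6)/(2π·8.85×10^-12·0.0274) = 3.70×10^6 N/C.

E ≈ 3.70×10^6 V/m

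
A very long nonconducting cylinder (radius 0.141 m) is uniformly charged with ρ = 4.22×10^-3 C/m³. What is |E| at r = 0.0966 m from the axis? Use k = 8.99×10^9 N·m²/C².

E = 2.30×10^7 V/m

Take a coaxial cylindrical Gaussian surface of radius r = 0.0966 m and length L (r < R).
Charge inside radius r per length L is ρ·πr²·L, so λ_enc = ρπr² = 1.237×10^-4 C/m.
Since E is radial and uniform over the curved surface, Φ = E·2πrL = Q_enc/ε₀ = λ_enc L/ε₀.
E = 2k|λ_enc|/r = 2(8.99×10^9)(1.237e-4)/(0.0966) = 2.30×10^7 N/C.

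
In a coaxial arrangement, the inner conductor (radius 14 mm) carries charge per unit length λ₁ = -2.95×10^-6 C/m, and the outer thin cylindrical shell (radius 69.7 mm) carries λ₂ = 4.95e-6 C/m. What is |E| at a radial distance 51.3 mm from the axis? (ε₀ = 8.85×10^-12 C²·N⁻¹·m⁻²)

E ≈ 1.03×10^6 V/m

Take a coaxial cylindrical Gaussian surface of radius r = 51.3 mm and length L (between the conductors, 14 mm < r < 69.7 mm).
The shell at 69.7 mm lies outside the Gaussian surface, so λ_enc = λ₁ = -2.95×10^-6 C/m.
By Gauss's law (flux through the curved wall only), E·2πrL = λ_enc L/ε₀.
E = |λ_enc|/(2πε₀r) = (2.95×10^-6)/(2π·8.85×10^-12·0.0513) = 1.03×10^6 N/C.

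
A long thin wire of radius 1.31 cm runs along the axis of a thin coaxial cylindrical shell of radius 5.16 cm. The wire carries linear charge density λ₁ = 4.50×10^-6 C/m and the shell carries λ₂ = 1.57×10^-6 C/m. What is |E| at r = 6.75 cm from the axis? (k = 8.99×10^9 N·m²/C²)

By cylindrical symmetry E is radial; use a coaxial Gaussian cylinder of radius 6.75 cm and length L (r > 5.16 cm, enclosing both).
λ_enc = λ₁ + λ₂ = (4.50×10^-6) + (1.57e-6) = 6.07×10^-6 C/m.
By Gauss's law (flux through the curved wall only), E·2πrL = λ_enc L/ε₀.
E = 2k|λ_enc|/r = 2(8.99×10^9)(6.07×10^-6)/(0.0675) = 1.62×10^6 N/C.

E ≈ 1.62×10^6 N/C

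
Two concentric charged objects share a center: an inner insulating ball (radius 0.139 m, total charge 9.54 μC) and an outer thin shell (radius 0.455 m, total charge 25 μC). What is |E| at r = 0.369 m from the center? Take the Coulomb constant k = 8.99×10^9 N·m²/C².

Take a concentric spherical Gaussian surface of radius r = 0.369 m (between the bodies, 0.139 m < r < 0.455 m).
Only the inner charge is enclosed; the outer shell contributes nothing inside itself. Q_enc = 9.54 μC = 9.54×10^-6 C.
Since E is radial and uniform over the Gaussian sphere, Φ = E·4πr² = Q_enc/ε₀.
E = k|Q_enc|/r² = (8.99×10^9)(9.54e-6)/(0.369)² = 6.30×10^5 N/C.

|E| ≈ 6.30×10^5 N/C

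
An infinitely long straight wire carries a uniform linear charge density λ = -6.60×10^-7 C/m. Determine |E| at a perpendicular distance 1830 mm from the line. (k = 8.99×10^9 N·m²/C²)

E = 6.48e3 N/C

Coaxial Gaussian cylinder, radius r = 1830 mm, length L.
Q_enc = λL, so λ_enc = -6.60×10^-7 C/m.
By Gauss's law (flux through the curved wall only), E·2πrL = λ_enc L/ε₀.
E = 2k|λ_enc|/r = 2(8.99×10^9)(6.60×10^-7)/(1.83) = 6.48e3 N/C.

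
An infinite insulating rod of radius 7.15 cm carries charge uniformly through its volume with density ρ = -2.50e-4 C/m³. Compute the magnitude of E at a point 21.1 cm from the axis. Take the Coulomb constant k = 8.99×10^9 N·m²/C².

|E| = 3.42×10^5 V/m

By cylindrical symmetry E is radial; use a coaxial Gaussian cylinder of radius 21.1 cm and length L (r > 7.15 cm, full cross-section enclosed).
λ_enc = ρ·πR² = (-2.50×10^-4)π(0.0715)² = -4.015e-6 C/m.
By Gauss's law (flux through the curved wall only), E·2πrL = λ_enc L/ε₀.
E = 2k|λ_enc|/r = 2(8.99×10^9)(4.015e-6)/(0.211) = 3.42e5 N/C.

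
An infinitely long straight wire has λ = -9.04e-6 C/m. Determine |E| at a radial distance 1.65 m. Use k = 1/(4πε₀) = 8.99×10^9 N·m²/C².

|E| ≈ 9.85×10^4 N/C

Coaxial Gaussian cylinder, radius r = 1.65 m, length L.
Q_enc = λL, so λ_enc = -9.04e-6 C/m.
Applying ∮E·dA = Q_enc/ε₀ with the end caps contributing no flux:
E = 2k|λ_enc|/r = 2(8.99×10^9)(9.04×10^-6)/(1.65) = 9.85×10^4 N/C.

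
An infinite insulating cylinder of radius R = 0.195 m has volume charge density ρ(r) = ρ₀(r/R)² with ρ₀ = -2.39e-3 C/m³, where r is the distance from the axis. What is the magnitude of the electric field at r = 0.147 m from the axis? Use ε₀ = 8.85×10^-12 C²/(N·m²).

E ≈ 5.64e6 N/C

Coaxial Gaussian cylinder, radius r = 0.147 m, length L (r < R).
λ_enc = ∫₀^r ρ(r')·2πr' dr' = (2πρ₀/R²)·r^4/4 = -4.61×10^-5 C/m.
Gauss's law: E·2πrL = λ_enc L/ε₀.
E = |λ_enc|/(2πε₀r) = (4.61e-5)/(2π·8.85×10^-12·0.147) = 5.64×10^6 N/C.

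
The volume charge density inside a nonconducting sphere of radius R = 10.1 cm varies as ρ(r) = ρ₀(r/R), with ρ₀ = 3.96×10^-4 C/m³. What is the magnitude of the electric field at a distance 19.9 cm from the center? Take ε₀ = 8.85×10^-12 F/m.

Symmetry ⇒ E = E(r) r̂. Gaussian sphere of radius r = 19.9 cm (r > R, all charge enclosed).
Q_enc = 4π ∫₀^R ρ₀(r'/R)^1 r'² dr' = 4πρ₀R³/4 = 1.282e-6 C.
Applying ∮E·dA = Q_enc/ε₀ with Φ = E(4πr²):
E = |Q_enc|/(4πε₀r²) = (1.282×10^-6)/(4π·8.85×10^-12·(0.199)²) = 2.91e5 N/C.

2.91e5 N/C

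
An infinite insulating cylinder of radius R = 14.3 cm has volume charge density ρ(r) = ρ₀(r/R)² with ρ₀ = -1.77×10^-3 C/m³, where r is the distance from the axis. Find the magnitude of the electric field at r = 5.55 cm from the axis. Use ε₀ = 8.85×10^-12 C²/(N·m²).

|E| = 4.18e5 V/m

Take a coaxial cylindrical Gaussian surface of radius r = 5.55 cm and length L (r < R).
Integrating ρ over the cross-section to radius r: λ_enc = (2πρ₀/R²) ∫₀^r r'^3 dr' = 2πρ₀ r^4/(4·R²) = -1.29×10^-6 C/m.
Applying ∮E·dA = Q_enc/ε₀ with the end caps contributing no flux:
E = |λ_enc|/(2πε₀r) = (1.29×10^-6)/(2π·8.85×10^-12·0.0555) = 4.18×10^5 N/C.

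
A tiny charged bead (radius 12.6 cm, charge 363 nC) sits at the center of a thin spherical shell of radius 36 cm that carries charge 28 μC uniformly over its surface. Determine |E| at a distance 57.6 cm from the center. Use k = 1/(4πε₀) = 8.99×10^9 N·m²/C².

E = 7.69×10^5 V/m

By spherical symmetry E is radial; choose a Gaussian sphere of radius r = 57.6 cm (r > 36 cm, enclosing both).
Q_enc = (363 nC) + (28 μC) = 2.836×10^-5 C.
By Gauss's law, ∮E·dA = E·4πr² = Q_enc/ε₀.
E = k|Q_enc|/r² = (8.99×10^9)(2.836e-5)/(0.576)² = 7.69×10^5 N/C.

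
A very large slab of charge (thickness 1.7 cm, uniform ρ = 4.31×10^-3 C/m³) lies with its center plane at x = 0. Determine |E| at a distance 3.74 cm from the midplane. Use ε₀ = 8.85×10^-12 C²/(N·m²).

4.14×10^6 V/m

The point |x| = 3.74 cm lies outside the slab (half-thickness 0.0085 m). A symmetric pillbox spanning the full slab encloses Q_enc = ρ·d·A.
Flux = 2EA ⇒ E = |ρ|d/(2ε₀), independent of distance outside.
E = (4.31e-3)(0.017)/(2·8.85×10^-12) = 4.14×10^6 N/C.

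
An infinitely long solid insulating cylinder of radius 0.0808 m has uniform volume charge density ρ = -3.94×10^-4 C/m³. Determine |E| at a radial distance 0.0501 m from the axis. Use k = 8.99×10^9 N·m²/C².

|E| ≈ 1.11×10^6 N/C

Coaxial Gaussian cylinder, radius r = 0.0501 m, length L (r < R).
Enclosed charge per unit length: λ_enc = ρ·πr² = (-3.94×10^-4)π(0.0501)² = -3.107×10^-6 C/m.
Applying ∮E·dA = Q_enc/ε₀ with the end caps contributing no flux:
E = 2k|λ_enc|/r = 2(8.99×10^9)(3.107×10^-6)/(0.0501) = 1.11×10^6 N/C.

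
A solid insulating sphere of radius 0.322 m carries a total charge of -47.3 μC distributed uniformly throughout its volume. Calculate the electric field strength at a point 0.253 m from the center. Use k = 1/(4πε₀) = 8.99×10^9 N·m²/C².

|E| ≈ 3.22e6 V/m

Symmetry ⇒ E = E(r) r̂. Gaussian sphere of radius r = 0.253 m (r < R).
Only the charge within r is enclosed: Q_enc = Q·(r/R)³ = (-47.3 μC)·(0.253 m/0.322 m)³ = -2.294e-5 C.
Gauss's law: E·4πr² = Q_enc/ε₀.
E = k|Q_enc|/r² = (8.99×10^9)(2.294×10^-5)/(0.253)² = 3.22×10^6 N/C.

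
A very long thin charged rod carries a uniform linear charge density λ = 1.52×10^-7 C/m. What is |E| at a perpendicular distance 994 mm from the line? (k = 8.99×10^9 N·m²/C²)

|E| = 2.75×10^3 V/m

Coaxial Gaussian cylinder, radius r = 994 mm, length L.
Q_enc = λL, so λ_enc = 1.52e-7 C/m.
Applying ∮E·dA = Q_enc/ε₀ with the end caps contributing no flux:
E = 2k|λ_enc|/r = 2(8.99×10^9)(1.52×10^-7)/(0.994) = 2.75×10^3 N/C.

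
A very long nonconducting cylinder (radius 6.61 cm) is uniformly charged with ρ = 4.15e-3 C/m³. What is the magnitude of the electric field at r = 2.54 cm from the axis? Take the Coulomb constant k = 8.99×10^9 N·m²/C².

By cylindrical symmetry E is radial; use a coaxial Gaussian cylinder of radius 2.54 cm and length L (r < R).
Charge inside radius r per length L is ρ·πr²·L, so λ_enc = ρπr² = 8.411e-6 C/m.
Since E is radial and uniform over the curved surface, Φ = E·2πrL = Q_enc/ε₀ = λ_enc L/ε₀.
E = 2k|λ_enc|/r = 2(8.99×10^9)(8.411×10^-6)/(0.0254) = 5.95×10^6 N/C.

5.95×10^6 V/m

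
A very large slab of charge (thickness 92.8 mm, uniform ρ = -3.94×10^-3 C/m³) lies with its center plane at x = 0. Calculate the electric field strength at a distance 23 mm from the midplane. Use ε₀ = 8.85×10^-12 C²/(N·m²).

By symmetry E is perpendicular to the slab. A Gaussian pillbox from −23 mm to +23 mm (face area A) lies entirely within the slab.
Q_enc = ρ·(2x)·A and flux = 2EA, so 2EA = 2ρxA/ε₀ ⇒ E = |ρ|x/ε₀.
E = (3.94×10^-3)(0.023)/(8.85×10^-12) = 1.02×10^7 N/C.

E = 1.02×10^7 N/C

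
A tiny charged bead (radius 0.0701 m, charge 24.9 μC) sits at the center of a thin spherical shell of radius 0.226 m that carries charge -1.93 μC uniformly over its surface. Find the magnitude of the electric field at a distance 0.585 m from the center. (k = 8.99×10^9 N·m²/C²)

Symmetry ⇒ E = E(r) r̂. Gaussian sphere of radius r = 0.585 m (r > 0.226 m, enclosing both).
Q_enc = (24.9 μC) + (-1.93 μC) = 2.297×10^-5 C.
Applying ∮E·dA = Q_enc/ε₀ with Φ = E(4πr²):
E = k|Q_enc|/r² = (8.99×10^9)(2.297e-5)/(0.585)² = 6.03×10^5 N/C.

E = 6.03e5 V/m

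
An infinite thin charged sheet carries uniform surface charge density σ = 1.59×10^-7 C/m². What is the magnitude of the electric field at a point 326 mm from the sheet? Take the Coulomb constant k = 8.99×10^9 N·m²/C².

8.98e3 N/C

By planar symmetry E is perpendicular to the sheet and uniform; use a Gaussian pillbox with flat faces of area A on each side of the sheet.
Only the two end caps contribute flux: Φ = 2EA. With Q_enc = σA, Gauss's law gives E = |σ|/(2ε₀).
E = 2πk|σ| = 2π(8.99×10^9)(1.59×10^-7) = 8.98e3 N/C.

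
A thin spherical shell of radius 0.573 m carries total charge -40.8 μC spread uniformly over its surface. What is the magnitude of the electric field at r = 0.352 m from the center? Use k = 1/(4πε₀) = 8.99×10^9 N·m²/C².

E = 0 (no enclosed charge)

Take a concentric spherical Gaussian surface of radius r = 0.352 m (inside the shell, r < 0.573 m).
All the charge is outside the Gaussian surface: Q_enc = 0, hence E = 0 everywhere inside the shell.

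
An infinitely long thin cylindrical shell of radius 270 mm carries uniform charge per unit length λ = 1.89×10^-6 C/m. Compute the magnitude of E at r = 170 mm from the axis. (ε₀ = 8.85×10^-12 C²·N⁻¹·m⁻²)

|E| = 0 V/m

Choose a coaxial cylinder of radius r = 170 mm (arbitrary length L) as the Gaussian surface (r < 270 mm, inside the shell).
All the surface charge lies outside this cylinder: Q_enc = 0, hence E = 0.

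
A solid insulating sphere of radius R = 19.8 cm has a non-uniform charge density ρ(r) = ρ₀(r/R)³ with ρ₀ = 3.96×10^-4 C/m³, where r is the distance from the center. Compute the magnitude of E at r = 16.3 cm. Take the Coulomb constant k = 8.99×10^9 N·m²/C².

6.78×10^5 N/C

Use a concentric Gaussian sphere at r = 16.3 cm (r < R).
Integrate the density: Q_enc = 4π ∫₀^r ρ₀(r'/R)^3 r'² dr' = 4πρ₀ r^6/(6·R³) = 2.004×10^-6 C.
Since E is radial and uniform over the Gaussian sphere, Φ = E·4πr² = Q_enc/ε₀.
E = k|Q_enc|/r² = (8.99×10^9)(2.004×10^-6)/(0.163)² = 6.78e5 N/C.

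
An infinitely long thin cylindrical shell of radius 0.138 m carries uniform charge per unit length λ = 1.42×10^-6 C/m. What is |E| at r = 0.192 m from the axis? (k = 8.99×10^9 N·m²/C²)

E = 1.33×10^5 N/C

Take a coaxial cylindrical Gaussian surface of radius r = 0.192 m and length L (r > 0.138 m).
The full line charge is enclosed: λ_enc = 1.42×10^-6 C/m.
Applying ∮E·dA = Q_enc/ε₀ with the end caps contributing no flux:
E = 2k|λ_enc|/r = 2(8.99×10^9)(1.42e-6)/(0.192) = 1.33×10^5 N/C.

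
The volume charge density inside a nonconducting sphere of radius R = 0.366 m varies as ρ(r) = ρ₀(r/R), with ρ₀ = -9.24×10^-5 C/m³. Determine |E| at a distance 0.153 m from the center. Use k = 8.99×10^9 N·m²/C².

E ≈ 1.67×10^5 N/C

Symmetry ⇒ E = E(r) r̂. Gaussian sphere of radius r = 0.153 m (r < R).
Integrate the density: Q_enc = 4π ∫₀^r ρ₀(r'/R)^1 r'² dr' = 4πρ₀ r^4/(4·R) = -4.346e-7 C.
By Gauss's law, ∮E·dA = E·4πr² = Q_enc/ε₀.
E = k|Q_enc|/r² = (8.99×10^9)(4.346×10^-7)/(0.153)² = 1.67×10^5 N/C.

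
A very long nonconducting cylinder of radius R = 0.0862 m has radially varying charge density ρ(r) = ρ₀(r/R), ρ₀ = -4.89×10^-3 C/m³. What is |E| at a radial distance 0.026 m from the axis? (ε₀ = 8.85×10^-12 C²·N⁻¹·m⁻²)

Choose a coaxial cylinder of radius r = 0.026 m (arbitrary length L) as the Gaussian surface (r < R).
Integrating ρ over the cross-section to radius r: λ_enc = (2πρ₀/R) ∫₀^r r'^2 dr' = 2πρ₀ r^3/(3·R) = -2.088e-6 C/m.
Gauss's law: E·2πrL = λ_enc L/ε₀.
E = |λ_enc|/(2πε₀r) = (2.088×10^-6)/(2π·8.85×10^-12·0.026) = 1.44e6 N/C.

E ≈ 1.44×10^6 N/C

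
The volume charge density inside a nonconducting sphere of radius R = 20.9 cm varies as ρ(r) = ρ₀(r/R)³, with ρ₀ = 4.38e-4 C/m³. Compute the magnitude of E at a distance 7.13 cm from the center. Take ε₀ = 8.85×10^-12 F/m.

Take a concentric spherical Gaussian surface of radius r = 7.13 cm (r < R).
Q_enc = ∫₀^r ρ(r')·4πr'² dr' = (4πρ₀/R³) ∫₀^r r'^5 dr' = 4πρ₀ r^6/(6·R³) = 1.32e-8 C.
Applying ∮E·dA = Q_enc/ε₀ with Φ = E(4πr²):
E = |Q_enc|/(4πε₀r²) = (1.32e-8)/(4π·8.85×10^-12·(0.0713)²) = 2.34e4 N/C.

E ≈ 2.34×10^4 N/C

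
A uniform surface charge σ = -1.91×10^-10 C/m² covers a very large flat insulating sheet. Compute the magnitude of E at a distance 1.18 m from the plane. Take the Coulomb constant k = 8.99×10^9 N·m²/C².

|E| ≈ 10.8 N/C

By planar symmetry E is perpendicular to the sheet and uniform; use a Gaussian pillbox with flat faces of area A on each side of the sheet.
Flux Φ = 2EA and Q_enc = σA, so 2EA = σA/ε₀ ⇒ E = |σ|/(2ε₀), independent of distance.
E = 2πk|σ| = 2π(8.99×10^9)(1.91×10^-10) = 10.8 N/C.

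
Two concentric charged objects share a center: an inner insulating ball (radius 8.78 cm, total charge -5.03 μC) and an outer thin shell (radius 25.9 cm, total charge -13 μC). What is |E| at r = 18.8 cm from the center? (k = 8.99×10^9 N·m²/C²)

Take a concentric spherical Gaussian surface of radius r = 18.8 cm (between the bodies, 8.78 cm < r < 25.9 cm).
Only the inner charge is enclosed; the outer shell contributes nothing inside itself. Q_enc = -5.03 μC = -5.03×10^-6 C.
Applying ∮E·dA = Q_enc/ε₀ with Φ = E(4πr²):
E = k|Q_enc|/r² = (8.99×10^9)(5.03×10^-6)/(0.188)² = 1.28e6 N/C.

E = 1.28×10^6 N/C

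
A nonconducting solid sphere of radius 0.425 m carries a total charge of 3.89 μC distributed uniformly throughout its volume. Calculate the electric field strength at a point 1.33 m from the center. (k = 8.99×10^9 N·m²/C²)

Use a concentric Gaussian sphere at r = 1.33 m (r > R, so the entire charge is enclosed).
Q_enc = 3.89 μC = 3.89×10^-6 C.
Applying ∮E·dA = Q_enc/ε₀ with Φ = E(4πr²):
E = k|Q_enc|/r² = (8.99×10^9)(3.89×10^-6)/(1.33)² = 1.98×10^4 N/C.

|E| ≈ 1.98×10^4 N/C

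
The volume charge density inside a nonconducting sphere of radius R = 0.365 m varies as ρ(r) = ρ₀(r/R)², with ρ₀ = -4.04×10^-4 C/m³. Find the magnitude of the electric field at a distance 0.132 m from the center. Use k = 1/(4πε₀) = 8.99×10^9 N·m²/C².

E = 1.58×10^5 V/m

By spherical symmetry E is radial; choose a Gaussian sphere of radius r = 0.132 m (r < R).
Q_enc = ∫₀^r ρ(r')·4πr'² dr' = (4πρ₀/R²) ∫₀^r r'^4 dr' = 4πρ₀ r^5/(5·R²) = -3.054e-7 C.
Gauss's law: E·4πr² = Q_enc/ε₀.
E = k|Q_enc|/r² = (8.99×10^9)(3.054×10^-7)/(0.132)² = 1.58×10^5 N/C.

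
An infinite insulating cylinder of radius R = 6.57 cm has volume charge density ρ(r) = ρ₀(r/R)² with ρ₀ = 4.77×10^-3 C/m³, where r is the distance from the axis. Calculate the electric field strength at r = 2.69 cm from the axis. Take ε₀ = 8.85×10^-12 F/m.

Take a coaxial cylindrical Gaussian surface of radius r = 2.69 cm and length L (r < R).
Integrating ρ over the cross-section to radius r: λ_enc = (2πρ₀/R²) ∫₀^r r'^3 dr' = 2πρ₀ r^4/(4·R²) = 9.089×10^-7 C/m.
Gauss's law: E·2πrL = λ_enc L/ε₀.
E = |λ_enc|/(2πε₀r) = (9.089×10^-7)/(2π·8.85×10^-12·0.0269) = 6.08×10^5 N/C.

|E| = 6.08×10^5 N/C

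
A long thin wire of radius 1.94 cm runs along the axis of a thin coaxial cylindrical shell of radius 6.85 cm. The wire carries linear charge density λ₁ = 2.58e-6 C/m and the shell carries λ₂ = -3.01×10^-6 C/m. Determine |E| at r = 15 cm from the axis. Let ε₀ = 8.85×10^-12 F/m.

Choose a coaxial cylinder of radius r = 15 cm (arbitrary length L) as the Gaussian surface (r > 6.85 cm, enclosing both).
λ_enc = λ₁ + λ₂ = (2.58e-6) + (-3.01×10^-6) = -4.30×10^-7 C/m.
By Gauss's law (flux through the curved wall only), E·2πrL = λ_enc L/ε₀.
E = |λ_enc|/(2πε₀r) = (4.30e-7)/(2π·8.85×10^-12·0.15) = 5.16e4 N/C.

5.16×10^4 N/C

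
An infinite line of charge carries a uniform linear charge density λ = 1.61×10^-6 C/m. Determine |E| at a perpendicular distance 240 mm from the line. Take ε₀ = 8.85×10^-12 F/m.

Coaxial Gaussian cylinder, radius r = 240 mm, length L.
Q_enc = λL, so λ_enc = 1.61e-6 C/m.
Applying ∮E·dA = Q_enc/ε₀ with the end caps contributing no flux:
E = |λ_enc|/(2πε₀r) = (1.61×10^-6)/(2π·8.85×10^-12·0.24) = 1.21×10^5 N/C.

|E| = 1.21×10^5 N/C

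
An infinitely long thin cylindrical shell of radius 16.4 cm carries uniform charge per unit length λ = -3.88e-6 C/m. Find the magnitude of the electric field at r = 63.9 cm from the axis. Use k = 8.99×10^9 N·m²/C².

Choose a coaxial cylinder of radius r = 63.9 cm (arbitrary length L) as the Gaussian surface (r > 16.4 cm).
The full line charge is enclosed: λ_enc = -3.88×10^-6 C/m.
Gauss's law: E·2πrL = λ_enc L/ε₀.
E = 2k|λ_enc|/r = 2(8.99×10^9)(3.88×10^-6)/(0.639) = 1.09×10^5 N/C.

|E| = 1.09×10^5 V/m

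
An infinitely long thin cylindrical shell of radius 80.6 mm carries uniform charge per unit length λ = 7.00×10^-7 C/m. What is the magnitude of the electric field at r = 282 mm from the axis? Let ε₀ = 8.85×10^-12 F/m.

E ≈ 4.46×10^4 N/C

By cylindrical symmetry E is radial; use a coaxial Gaussian cylinder of radius 282 mm and length L (r > 80.6 mm).
The full line charge is enclosed: λ_enc = 7.00×10^-7 C/m.
Applying ∮E·dA = Q_enc/ε₀ with the end caps contributing no flux:
E = |λ_enc|/(2πε₀r) = (7.00×10^-7)/(2π·8.85×10^-12·0.282) = 4.46×10^4 N/C.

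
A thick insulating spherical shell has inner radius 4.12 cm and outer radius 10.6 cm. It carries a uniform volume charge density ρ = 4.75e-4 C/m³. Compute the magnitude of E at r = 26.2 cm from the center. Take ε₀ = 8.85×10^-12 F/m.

2.92×10^5 V/m

Use a concentric Gaussian sphere at r = 26.2 cm (r > 10.6 cm, enclosing the whole shell).
Q_enc = ρ·(4π/3)(b³ − a³) = (4.75e-4)·(4π/3)·((0.106)³ − (0.0412)³) = 2.231e-6 C.
Gauss's law: E·4πr² = Q_enc/ε₀.
E = |Q_enc|/(4πε₀r²) = (2.231×10^-6)/(4π·8.85×10^-12·(0.262)²) = 2.92×10^5 N/C.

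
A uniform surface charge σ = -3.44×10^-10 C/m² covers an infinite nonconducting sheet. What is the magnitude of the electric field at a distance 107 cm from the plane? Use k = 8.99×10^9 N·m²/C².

By planar symmetry E is perpendicular to the sheet and uniform; use a Gaussian pillbox with flat faces of area A on each side of the sheet.
Only the two end caps contribute flux: Φ = 2EA. With Q_enc = σA, Gauss's law gives E = |σ|/(2ε₀).
E = 2πk|σ| = 2π(8.99×10^9)(3.44e-10) = 19.4 N/C.

19.4 V/m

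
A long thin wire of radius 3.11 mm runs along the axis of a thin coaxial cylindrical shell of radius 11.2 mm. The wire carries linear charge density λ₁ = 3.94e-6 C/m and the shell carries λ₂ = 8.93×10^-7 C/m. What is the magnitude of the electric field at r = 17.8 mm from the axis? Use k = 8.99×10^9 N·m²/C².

Take a coaxial cylindrical Gaussian surface of radius r = 17.8 mm and length L (r > 11.2 mm, enclosing both).
λ_enc = λ₁ + λ₂ = (3.94×10^-6) + (8.93×10^-7) = 4.833e-6 C/m.
Since E is radial and uniform over the curved surface, Φ = E·2πrL = Q_enc/ε₀ = λ_enc L/ε₀.
E = 2k|λ_enc|/r = 2(8.99×10^9)(4.833×10^-6)/(0.0178) = 4.88×10^6 N/C.

E = 4.88e6 N/C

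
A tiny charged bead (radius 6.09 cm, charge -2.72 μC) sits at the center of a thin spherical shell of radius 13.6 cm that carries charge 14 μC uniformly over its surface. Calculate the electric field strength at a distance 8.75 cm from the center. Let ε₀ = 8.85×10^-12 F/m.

|E| = 3.19×10^6 V/m

Take a concentric spherical Gaussian surface of radius r = 8.75 cm (between the bodies, 6.09 cm < r < 13.6 cm).
The shell at 13.6 cm lies outside the Gaussian surface, so Q_enc = -2.72 μC = -2.72×10^-6 C.
Gauss's law: E·4πr² = Q_enc/ε₀.
E = |Q_enc|/(4πε₀r²) = (2.72e-6)/(4π·8.85×10^-12·(0.0875)²) = 3.19×10^6 N/C.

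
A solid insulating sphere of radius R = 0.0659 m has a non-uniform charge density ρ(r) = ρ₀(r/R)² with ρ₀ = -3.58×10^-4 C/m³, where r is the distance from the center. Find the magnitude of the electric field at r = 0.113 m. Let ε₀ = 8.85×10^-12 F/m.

|E| ≈ 1.81×10^5 N/C

Use a concentric Gaussian sphere at r = 0.113 m (r > R, all charge enclosed).
Q_enc = 4π ∫₀^R ρ₀(r'/R)^2 r'² dr' = 4πρ₀R³/5 = -2.575e-7 C.
By Gauss's law, ∮E·dA = E·4πr² = Q_enc/ε₀.
E = |Q_enc|/(4πε₀r²) = (2.575×10^-7)/(4π·8.85×10^-12·(0.113)²) = 1.81×10^5 N/C.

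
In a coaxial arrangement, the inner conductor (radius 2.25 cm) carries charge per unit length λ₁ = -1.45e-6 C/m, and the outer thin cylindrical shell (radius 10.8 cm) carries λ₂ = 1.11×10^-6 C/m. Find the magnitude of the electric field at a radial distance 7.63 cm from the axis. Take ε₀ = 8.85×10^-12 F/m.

Coaxial Gaussian cylinder, radius r = 7.63 cm, length L (between the conductors, 2.25 cm < r < 10.8 cm).
Only the inner wire is enclosed; the outer shell contributes nothing inside itself. λ_enc = λ₁ = -1.45×10^-6 C/m.
Applying ∮E·dA = Q_enc/ε₀ with the end caps contributing no flux:
E = |λ_enc|/(2πε₀r) = (1.45×10^-6)/(2π·8.85×10^-12·0.0763) = 3.42×10^5 N/C.

E = 3.42×10^5 N/C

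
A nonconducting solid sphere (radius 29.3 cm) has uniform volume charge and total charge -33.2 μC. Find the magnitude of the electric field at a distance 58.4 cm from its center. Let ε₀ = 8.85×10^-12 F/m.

By spherical symmetry E is radial; choose a Gaussian sphere of radius r = 58.4 cm (r > R, so the entire charge is enclosed).
Q_enc = -33.2 μC = -3.32×10^-5 C.
Since E is radial and uniform over the Gaussian sphere, Φ = E·4πr² = Q_enc/ε₀.
E = |Q_enc|/(4πε₀r²) = (3.32×10^-5)/(4π·8.85×10^-12·(0.584)²) = 8.75×10^5 N/C.

|E| = 8.75e5 N/C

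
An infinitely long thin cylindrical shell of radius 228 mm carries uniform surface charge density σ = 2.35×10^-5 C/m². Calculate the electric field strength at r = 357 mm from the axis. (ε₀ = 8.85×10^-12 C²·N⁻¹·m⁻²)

E = 1.70×10^6 N/C

Take a coaxial cylindrical Gaussian surface of radius r = 357 mm and length L (r > 228 mm).
The whole shell is enclosed: λ_enc = σ·2πR = (2.35e-5)·2π·(0.228) = 3.367e-5 C/m.
Since E is radial and uniform over the curved surface, Φ = E·2πrL = Q_enc/ε₀ = λ_enc L/ε₀.
E = |λ_enc|/(2πε₀r) = (3.367×10^-5)/(2π·8.85×10^-12·0.357) = 1.70×10^6 N/C.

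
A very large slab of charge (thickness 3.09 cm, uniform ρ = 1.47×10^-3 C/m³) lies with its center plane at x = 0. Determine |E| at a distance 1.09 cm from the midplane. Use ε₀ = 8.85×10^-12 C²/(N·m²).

|E| = 1.81×10^6 N/C

By symmetry E is perpendicular to the slab. A Gaussian pillbox from −1.09 cm to +1.09 cm (face area A) lies entirely within the slab.
Q_enc = ρ·(2x)·A and flux = 2EA, so 2EA = 2ρxA/ε₀ ⇒ E = |ρ|x/ε₀.
E = (1.47×10^-3)(0.0109)/(8.85×10^-12) = 1.81×10^6 N/C.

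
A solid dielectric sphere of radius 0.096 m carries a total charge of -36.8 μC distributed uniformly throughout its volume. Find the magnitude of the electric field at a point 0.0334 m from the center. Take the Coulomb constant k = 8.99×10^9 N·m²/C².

Take a concentric spherical Gaussian surface of radius r = 0.0334 m (r < R).
For a uniform sphere the enclosed fraction is (r/R)³, so Q_enc = (-36.8 μC)(0.0334/0.096)³ = -1.55×10^-6 C.
Since E is radial and uniform over the Gaussian sphere, Φ = E·4πr² = Q_enc/ε₀.
E = k|Q_enc|/r² = (8.99×10^9)(1.55×10^-6)/(0.0334)² = 1.25e7 N/C.

|E| = 1.25e7 N/C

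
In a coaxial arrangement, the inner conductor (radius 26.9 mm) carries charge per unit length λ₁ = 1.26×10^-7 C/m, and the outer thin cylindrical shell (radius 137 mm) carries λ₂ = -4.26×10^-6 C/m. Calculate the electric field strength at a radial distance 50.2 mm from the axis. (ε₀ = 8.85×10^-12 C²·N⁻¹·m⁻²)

Coaxial Gaussian cylinder, radius r = 50.2 mm, length L (between the conductors, 26.9 mm < r < 137 mm).
Only the inner wire is enclosed; the outer shell contributes nothing inside itself. λ_enc = λ₁ = 1.26×10^-7 C/m.
Gauss's law: E·2πrL = λ_enc L/ε₀.
E = |λ_enc|/(2πε₀r) = (1.26×10^-7)/(2π·8.85×10^-12·0.0502) = 4.51×10^4 N/C.

|E| ≈ 4.51e4 N/C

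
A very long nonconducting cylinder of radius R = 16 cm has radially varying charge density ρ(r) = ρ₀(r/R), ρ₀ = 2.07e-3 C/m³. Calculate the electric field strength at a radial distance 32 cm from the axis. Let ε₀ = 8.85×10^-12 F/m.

6.24×10^6 N/C

Take a coaxial cylindrical Gaussian surface of radius r = 32 cm and length L (r > R, full charge per length enclosed).
λ_enc = 2π ∫₀^R ρ₀(r'/R)^1 r' dr' = 2πρ₀R²/3 = 1.11×10^-4 C/m.
Applying ∮E·dA = Q_enc/ε₀ with the end caps contributing no flux:
E = |λ_enc|/(2πε₀r) = (1.11e-4)/(2π·8.85×10^-12·0.32) = 6.24e6 N/C.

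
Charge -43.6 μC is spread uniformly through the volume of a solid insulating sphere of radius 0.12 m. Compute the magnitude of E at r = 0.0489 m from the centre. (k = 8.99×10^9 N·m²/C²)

By spherical symmetry E is radial; choose a Gaussian sphere of radius r = 0.0489 m (r < R).
Only the charge within r is enclosed: Q_enc = Q·(r/R)³ = (-43.6 μC)·(0.0489 m/0.12 m)³ = -2.95e-6 C.
Since E is radial and uniform over the Gaussian sphere, Φ = E·4πr² = Q_enc/ε₀.
E = k|Q_enc|/r² = (8.99×10^9)(2.95e-6)/(0.0489)² = 1.11e7 N/C.

E ≈ 1.11e7 V/m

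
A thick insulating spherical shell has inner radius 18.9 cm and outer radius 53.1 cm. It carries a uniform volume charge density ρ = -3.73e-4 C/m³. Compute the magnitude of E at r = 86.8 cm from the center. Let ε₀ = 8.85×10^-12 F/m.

2.67×10^6 N/C

Use a concentric Gaussian sphere at r = 86.8 cm (r > 53.1 cm, enclosing the whole shell).
Q_enc = ρ·(4π/3)(b³ − a³) = (-3.73×10^-4)·(4π/3)·((0.531)³ − (0.189)³) = -2.234×10^-4 C.
Gauss's law: E·4πr² = Q_enc/ε₀.
E = |Q_enc|/(4πε₀r²) = (2.234e-4)/(4π·8.85×10^-12·(0.868)²) = 2.67e6 N/C.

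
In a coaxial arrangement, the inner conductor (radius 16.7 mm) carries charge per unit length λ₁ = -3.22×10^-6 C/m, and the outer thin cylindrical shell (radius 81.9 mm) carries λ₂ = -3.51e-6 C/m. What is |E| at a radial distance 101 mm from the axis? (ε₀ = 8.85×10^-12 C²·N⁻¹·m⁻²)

E = 1.20e6 N/C

By cylindrical symmetry E is radial; use a coaxial Gaussian cylinder of radius 101 mm and length L (r > 81.9 mm, enclosing both).
λ_enc = λ₁ + λ₂ = (-3.22×10^-6) + (-3.51e-6) = -6.73×10^-6 C/m.
Since E is radial and uniform over the curved surface, Φ = E·2πrL = Q_enc/ε₀ = λ_enc L/ε₀.
E = |λ_enc|/(2πε₀r) = (6.73×10^-6)/(2π·8.85×10^-12·0.101) = 1.20e6 N/C.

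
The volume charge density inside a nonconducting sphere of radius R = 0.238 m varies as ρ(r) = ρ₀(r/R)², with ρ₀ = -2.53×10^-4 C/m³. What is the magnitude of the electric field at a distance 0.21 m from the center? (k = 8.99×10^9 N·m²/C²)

By spherical symmetry E is radial; choose a Gaussian sphere of radius r = 0.21 m (r < R).
Q_enc = ∫₀^r ρ(r')·4πr'² dr' = (4πρ₀/R²) ∫₀^r r'^4 dr' = 4πρ₀ r^5/(5·R²) = -4.585e-6 C.
Applying ∮E·dA = Q_enc/ε₀ with Φ = E(4πr²):
E = k|Q_enc|/r² = (8.99×10^9)(4.585×10^-6)/(0.21)² = 9.35e5 N/C.

E ≈ 9.35×10^5 N/C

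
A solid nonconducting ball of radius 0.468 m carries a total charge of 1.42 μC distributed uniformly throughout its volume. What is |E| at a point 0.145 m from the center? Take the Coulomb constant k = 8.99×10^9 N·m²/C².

E ≈ 1.81e4 N/C

Use a concentric Gaussian sphere at r = 0.145 m (r < R).
For a uniform sphere the enclosed fraction is (r/R)³, so Q_enc = (1.42 μC)(0.145/0.468)³ = 4.223×10^-8 C.
Gauss's law: E·4πr² = Q_enc/ε₀.
E = k|Q_enc|/r² = (8.99×10^9)(4.223e-8)/(0.145)² = 1.81×10^4 N/C.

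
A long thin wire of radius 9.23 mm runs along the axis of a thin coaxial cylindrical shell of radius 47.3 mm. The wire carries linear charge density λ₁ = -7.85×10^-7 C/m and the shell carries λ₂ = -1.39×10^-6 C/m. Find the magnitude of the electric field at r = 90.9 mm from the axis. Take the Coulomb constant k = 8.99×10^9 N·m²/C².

E = 4.30e5 V/m

Take a coaxial cylindrical Gaussian surface of radius r = 90.9 mm and length L (r > 47.3 mm, enclosing both).
λ_enc = λ₁ + λ₂ = (-7.85×10^-7) + (-1.39×10^-6) = -2.175×10^-6 C/m.
Applying ∮E·dA = Q_enc/ε₀ with the end caps contributing no flux:
E = 2k|λ_enc|/r = 2(8.99×10^9)(2.175e-6)/(0.0909) = 4.30e5 N/C.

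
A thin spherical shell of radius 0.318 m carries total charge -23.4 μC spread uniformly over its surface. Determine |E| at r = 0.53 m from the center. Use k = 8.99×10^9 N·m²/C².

|E| ≈ 7.49×10^5 N/C

Use a concentric Gaussian sphere at r = 0.53 m (r > 0.318 m).
The entire shell is enclosed: Q_enc = -2.34×10^-5 C.
Applying ∮E·dA = Q_enc/ε₀ with Φ = E(4πr²):
E = k|Q_enc|/r² = (8.99×10^9)(2.34×10^-5)/(0.53)² = 7.49e5 N/C.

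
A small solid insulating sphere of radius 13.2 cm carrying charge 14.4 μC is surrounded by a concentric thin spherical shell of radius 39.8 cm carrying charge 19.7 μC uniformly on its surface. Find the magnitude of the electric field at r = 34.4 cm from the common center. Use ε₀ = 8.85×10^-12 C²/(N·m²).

Take a concentric spherical Gaussian surface of radius r = 34.4 cm (between the bodies, 13.2 cm < r < 39.8 cm).
The shell at 39.8 cm lies outside the Gaussian surface, so Q_enc = 14.4 μC = 1.44×10^-5 C.
Since E is radial and uniform over the Gaussian sphere, Φ = E·4πr² = Q_enc/ε₀.
E = |Q_enc|/(4πε₀r²) = (1.44×10^-5)/(4π·8.85×10^-12·(0.344)²) = 1.09e6 N/C.

|E| ≈ 1.09×10^6 N/C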